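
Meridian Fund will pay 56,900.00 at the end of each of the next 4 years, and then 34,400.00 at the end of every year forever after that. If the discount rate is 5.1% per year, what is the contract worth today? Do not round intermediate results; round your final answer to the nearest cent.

754108.71

PV of 4-year annuity: 56,900.00 × [1 − (1+0.051)^−4] / 0.051 = 201296.78335
Perpetuity value at year 4: 34,400.00 / 0.051 = 674509.80392
PV of perpetuity: 674509.80392 / (1+0.051)^4 = 552811.92436
Total PV = 201296.78335 + 552811.92436 = 754108.70771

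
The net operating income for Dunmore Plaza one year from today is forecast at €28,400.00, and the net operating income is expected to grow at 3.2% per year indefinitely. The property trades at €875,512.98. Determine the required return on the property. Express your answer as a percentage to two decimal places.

6.44%

P = D₁/(r − g) ⇒ r = D₁/P + g = €28,400.0000/€875,512.98 + 0.032 = 0.032438 + 0.032 = 0.064438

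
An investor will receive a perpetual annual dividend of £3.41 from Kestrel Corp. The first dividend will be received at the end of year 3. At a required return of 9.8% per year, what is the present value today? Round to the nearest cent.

Value at end of year 2: C / r = £3.41 / 0.098 = £34.7959
Discount to today: PV = £34.7959 / (1 + 0.098)^2 = £34.7959 / 1.205604 = £28.86

£28.86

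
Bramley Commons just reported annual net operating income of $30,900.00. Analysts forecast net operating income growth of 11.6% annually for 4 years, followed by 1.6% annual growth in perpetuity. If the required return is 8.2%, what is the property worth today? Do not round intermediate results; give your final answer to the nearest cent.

D_1 = 34484.40000
D_2 = 38484.59040
D_3 = 42948.80289
D_4 = 47930.86402
Terminal value at year 4: TV = D_4×(1+g_2)/(r−g_2) = 48697.75785/0.066 = 737844.81584
P_0 = D_1/(1+r)^1 + D_2/(1+r)^2 + D_3/(1+r)^3 + D_4/(1+r)^4 + TV/(1+r)^4
    = 31870.97967 + 32872.47071 + 33905.43190 + 34970.85212 + 538339.17814 = 671958.91254

$671958.91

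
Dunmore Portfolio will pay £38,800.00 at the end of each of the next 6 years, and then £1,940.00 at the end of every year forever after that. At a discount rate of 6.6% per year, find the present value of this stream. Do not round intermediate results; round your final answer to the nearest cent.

£207279.33

PV of 6-year annuity: £38,800.00 × [1 − (1+0.066)^−6] / 0.066 = 187247.77788
Perpetuity value at year 6: £1,940.00 / 0.066 = 29393.93939
PV of perpetuity: 29393.93939 / (1+0.066)^6 = 20031.55050
Total PV = 187247.77788 + 20031.55050 = 207279.32838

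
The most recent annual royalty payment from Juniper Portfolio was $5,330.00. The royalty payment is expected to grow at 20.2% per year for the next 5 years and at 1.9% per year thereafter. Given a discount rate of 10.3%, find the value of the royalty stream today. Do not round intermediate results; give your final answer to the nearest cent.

D_1 = 6406.66000
D_2 = 7700.80532
D_3 = 9256.36799
D_4 = 11126.15433
D_5 = 13373.63750
Terminal value at year 5: TV = D_5×(1+g_2)/(r−g_2) = 13627.73662/0.084 = 162234.95972
P_0 = D_1/(1+r)^1 + D_2/(1+r)^2 + D_3/(1+r)^3 + D_4/(1+r)^4 + D_5/(1+r)^5 + TV/(1+r)^5
    = 5808.39529 + 6329.72904 + 6897.85522 + 7516.97369 + 8191.66126 + 99372.65267 = 134117.26716

$134117.27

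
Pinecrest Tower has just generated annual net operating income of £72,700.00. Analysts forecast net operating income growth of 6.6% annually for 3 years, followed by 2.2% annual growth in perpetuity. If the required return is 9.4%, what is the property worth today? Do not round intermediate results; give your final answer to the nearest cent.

D_1 = 77498.20000
D_2 = 82613.08120
D_3 = 88065.54456
Terminal value at year 3: TV = D_3×(1+g_2)/(r−g_2) = 90002.98654/0.072 = 1250041.47972
P_0 = D_1/(1+r)^1 + D_2/(1+r)^2 + D_3/(1+r)^3 + TV/(1+r)^3
    = 70839.30530 + 69026.23350 + 67259.56573 + 954712.16918 = 1161837.27371

£1161837.27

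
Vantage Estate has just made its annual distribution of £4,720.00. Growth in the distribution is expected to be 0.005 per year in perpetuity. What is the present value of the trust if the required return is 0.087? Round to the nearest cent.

D₁ = D₀ × (1 + g) = £4,720.00 × 1.005 = £4,743.6000
Growing perpetuity: P = D₁ / (r − g) = £4,743.6000 / (0.087 − 0.005) = £57,848.78

£57848.78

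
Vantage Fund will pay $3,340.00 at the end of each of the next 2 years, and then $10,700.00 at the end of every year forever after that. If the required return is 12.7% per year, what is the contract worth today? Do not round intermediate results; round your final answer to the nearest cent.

PV of 2-year annuity: $3,340.00 × [1 − (1+0.127)^−2] / 0.127 = 5593.27438
Perpetuity value at year 2: $10,700.00 / 0.127 = 84251.96850
PV of perpetuity: 84251.96850 / (1+0.127)^2 = 66333.39488
Total PV = 5593.27438 + 66333.39488 = 71926.66926

$71926.67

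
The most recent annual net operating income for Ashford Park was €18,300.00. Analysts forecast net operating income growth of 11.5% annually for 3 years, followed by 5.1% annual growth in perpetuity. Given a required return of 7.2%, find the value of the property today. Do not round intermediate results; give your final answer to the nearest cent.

D_1 = 20404.50000
D_2 = 22751.01750
D_3 = 25367.38451
Terminal value at year 3: TV = D_3×(1+g_2)/(r−g_2) = 26661.12112/0.021 = 1269577.19632
P_0 = D_1/(1+r)^1 + D_2/(1+r)^2 + D_3/(1+r)^3 + TV/(1+r)^3
    = 19034.04851 + 19797.54112 + 20591.65891 + 1030563.50081 = 1089986.74936

€1089986.75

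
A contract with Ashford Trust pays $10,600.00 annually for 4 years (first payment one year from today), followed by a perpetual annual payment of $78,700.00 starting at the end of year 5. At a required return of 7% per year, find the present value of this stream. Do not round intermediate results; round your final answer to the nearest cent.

$893616.63

PV of 4-year annuity: $10,600.00 × [1 − (1+0.07)^−4] / 0.07 = 35904.43932
Perpetuity value at year 4: $78,700.00 / 0.07 = 1124285.71429
PV of perpetuity: 1124285.71429 / (1+0.07)^4 = 857712.18840
Total PV = 35904.43932 + 857712.18840 = 893616.62772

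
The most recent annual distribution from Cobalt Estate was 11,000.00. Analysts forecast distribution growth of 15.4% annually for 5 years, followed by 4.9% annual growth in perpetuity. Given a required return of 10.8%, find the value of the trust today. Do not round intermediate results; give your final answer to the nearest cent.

301929.44

D_1 = 12694.00000
D_2 = 14648.87600
D_3 = 16904.80290
D_4 = 19508.14255
D_5 = 22512.39650
Terminal value at year 5: TV = D_5×(1+g_2)/(r−g_2) = 23615.50393/0.059 = 400262.77852
P_0 = D_1/(1+r)^1 + D_2/(1+r)^2 + D_3/(1+r)^3 + D_4/(1+r)^4 + D_5/(1+r)^5 + TV/(1+r)^5
    = 11456.67870 + 11932.31699 + 12427.70199 + 12943.65351 + 13481.02541 + 239688.06196 = 301929.43855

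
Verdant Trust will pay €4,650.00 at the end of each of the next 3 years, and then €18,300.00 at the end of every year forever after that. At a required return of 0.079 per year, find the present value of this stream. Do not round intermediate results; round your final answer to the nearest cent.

PV of 3-year annuity: €4,650.00 × [1 − (1+0.079)^−3] / 0.079 = 12005.15690
Perpetuity value at year 3: €18,300.00 / 0.079 = 231645.56962
PV of perpetuity: 231645.56962 / (1+0.079)^3 = 184399.46827
Total PV = 12005.15690 + 184399.46827 = 196404.62517

€196404.63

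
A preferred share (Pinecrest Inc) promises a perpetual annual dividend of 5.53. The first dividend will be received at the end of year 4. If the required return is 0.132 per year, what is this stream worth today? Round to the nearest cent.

Value at end of year 3: C / r = 5.53 / 0.132 = 41.8939
Discount to today: PV = 41.8939 / (1 + 0.132)^3 = 41.8939 / 1.450572 = 28.88

28.88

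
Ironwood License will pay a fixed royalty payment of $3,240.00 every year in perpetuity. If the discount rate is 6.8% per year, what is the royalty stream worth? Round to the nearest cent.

Level perpetuity: PV = C / r = $3,240.00 / 0.068 = $47,647.06

$47647.06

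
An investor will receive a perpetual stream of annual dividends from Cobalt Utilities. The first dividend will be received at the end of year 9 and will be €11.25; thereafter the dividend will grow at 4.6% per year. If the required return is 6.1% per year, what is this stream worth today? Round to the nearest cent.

Value at end of year 8: C₁ / (r − g) = €11.25 / (0.061 − 0.046) = €750.0000
Discount to today: PV = €750.0000 / (1 + 0.061)^8 = €750.0000 / 1.605917 = €467.02

€467.02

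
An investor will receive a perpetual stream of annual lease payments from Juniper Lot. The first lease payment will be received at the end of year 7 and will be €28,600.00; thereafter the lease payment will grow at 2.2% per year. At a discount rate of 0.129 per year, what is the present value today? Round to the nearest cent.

Value at end of year 6: C₁ / (r − g) = €28,600.00 / (0.129 − 0.022) = €267,289.7196
Discount to today: PV = €267,289.7196 / (1 + 0.129)^6 = €267,289.7196 / 2.070922 = €129,068.01

€129068.01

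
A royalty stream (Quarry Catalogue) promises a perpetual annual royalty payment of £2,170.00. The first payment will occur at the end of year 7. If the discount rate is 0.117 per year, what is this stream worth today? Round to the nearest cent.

£9548.93

Value at end of year 6: C / r = £2,170.00 / 0.117 = £18,547.0085
Discount to today: PV = £18,547.0085 / (1 + 0.117)^6 = £18,547.0085 / 1.942312 = £9,548.93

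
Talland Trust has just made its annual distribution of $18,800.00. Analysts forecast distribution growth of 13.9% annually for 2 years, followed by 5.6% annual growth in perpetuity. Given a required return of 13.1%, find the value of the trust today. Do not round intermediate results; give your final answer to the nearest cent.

D_1 = 21413.20000
D_2 = 24389.63480
Terminal value at year 2: TV = D_2×(1+g_2)/(r−g_2) = 25755.45435/0.075 = 343406.05798
P_0 = D_1/(1+r)^1 + D_2/(1+r)^2 + TV/(1+r)^2
    = 18932.97966 + 19066.89994 + 268461.95122 = 306461.83083

$306461.83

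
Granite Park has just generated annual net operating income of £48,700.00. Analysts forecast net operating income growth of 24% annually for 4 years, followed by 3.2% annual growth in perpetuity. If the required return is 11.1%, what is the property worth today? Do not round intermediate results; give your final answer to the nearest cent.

D_1 = 60388.00000
D_2 = 74881.12000
D_3 = 92852.58880
D_4 = 115137.21011
Terminal value at year 4: TV = D_4×(1+g_2)/(r−g_2) = 118821.60084/0.079 = 1504070.89665
P_0 = D_1/(1+r)^1 + D_2/(1+r)^2 + D_3/(1+r)^3 + D_4/(1+r)^4 + TV/(1+r)^4
    = 54354.63546 + 60665.83976 + 67709.84816 + 75571.74772 + 987215.74236 = 1245517.81346

£1245517.81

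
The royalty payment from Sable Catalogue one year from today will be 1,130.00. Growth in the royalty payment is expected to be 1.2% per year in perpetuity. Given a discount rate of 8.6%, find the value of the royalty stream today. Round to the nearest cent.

Growing perpetuity: P = D₁ / (r − g) = 1,130.0000 / (0.086 − 0.012) = 15,270.27

15270.27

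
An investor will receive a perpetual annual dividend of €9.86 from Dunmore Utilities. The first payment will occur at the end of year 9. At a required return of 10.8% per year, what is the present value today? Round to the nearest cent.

Value at end of year 8: C / r = €9.86 / 0.108 = €91.2963
Discount to today: PV = €91.2963 / (1 + 0.108)^8 = €91.2963 / 2.271528 = €40.19

€40.19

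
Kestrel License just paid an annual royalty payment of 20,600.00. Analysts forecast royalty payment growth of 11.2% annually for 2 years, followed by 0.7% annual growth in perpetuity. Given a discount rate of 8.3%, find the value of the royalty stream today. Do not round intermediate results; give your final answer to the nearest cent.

D_1 = 22907.20000
D_2 = 25472.80640
Terminal value at year 2: TV = D_2×(1+g_2)/(r−g_2) = 25651.11604/0.076 = 337514.68480
P_0 = D_1/(1+r)^1 + D_2/(1+r)^2 + TV/(1+r)^2
    = 21151.61588 + 21718.00264 + 287763.53500 = 330633.15352

330633.15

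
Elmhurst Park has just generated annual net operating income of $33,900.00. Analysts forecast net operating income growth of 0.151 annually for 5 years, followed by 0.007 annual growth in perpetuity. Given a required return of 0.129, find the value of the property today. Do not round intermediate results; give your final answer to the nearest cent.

$487829.99

D_1 = 39018.90000
D_2 = 44910.75390
D_3 = 51692.27774
D_4 = 59497.81168
D_5 = 68481.98124
Terminal value at year 5: TV = D_5×(1+g_2)/(r−g_2) = 68961.35511/0.122 = 565257.00909
P_0 = D_1/(1+r)^1 + D_2/(1+r)^2 + D_3/(1+r)^3 + D_4/(1+r)^4 + D_5/(1+r)^5 + TV/(1+r)^5
    = 34560.58459 + 35234.04151 + 35920.62159 + 36620.58056 + 37334.17912 + 308159.98663 = 487829.99399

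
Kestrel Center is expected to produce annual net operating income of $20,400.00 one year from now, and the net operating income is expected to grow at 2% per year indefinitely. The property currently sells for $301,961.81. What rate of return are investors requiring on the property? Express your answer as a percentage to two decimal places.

8.76%

P = D₁/(r − g) ⇒ r = D₁/P + g = $20,400.0000/$301,961.81 + 0.02 = 0.067558 + 0.02 = 0.087558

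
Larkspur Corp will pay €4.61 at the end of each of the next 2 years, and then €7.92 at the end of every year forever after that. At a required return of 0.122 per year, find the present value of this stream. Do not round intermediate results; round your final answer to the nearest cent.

PV of 2-year annuity: €4.61 × [1 − (1+0.122)^−2] / 0.122 = 7.77071
Perpetuity value at year 2: €7.92 / 0.122 = 64.91803
PV of perpetuity: 64.91803 / (1+0.122)^2 = 51.56792
Total PV = 7.77071 + 51.56792 = 59.33863

€59.34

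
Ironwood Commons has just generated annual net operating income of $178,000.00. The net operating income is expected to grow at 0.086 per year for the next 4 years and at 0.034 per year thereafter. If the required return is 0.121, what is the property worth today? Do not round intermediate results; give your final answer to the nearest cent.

$2521584.58

D_1 = 193308.00000
D_2 = 209932.48800
D_3 = 227986.68197
D_4 = 247593.53662
Terminal value at year 4: TV = D_4×(1+g_2)/(r−g_2) = 256011.71686/0.087 = 2942663.41221
P_0 = D_1/(1+r)^1 + D_2/(1+r)^2 + D_3/(1+r)^3 + D_4/(1+r)^4 + TV/(1+r)^4
    = 172442.46209 + 167058.44231 + 161842.52306 + 156789.45588 + 1863451.69400 = 2521584.57733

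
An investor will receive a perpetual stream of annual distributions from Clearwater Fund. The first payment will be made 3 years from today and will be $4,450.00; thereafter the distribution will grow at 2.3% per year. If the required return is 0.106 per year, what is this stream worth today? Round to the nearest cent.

$43830.02

Value at end of year 2: C₁ / (r − g) = $4,450.00 / (0.106 − 0.023) = $53,614.4578
Discount to today: PV = $53,614.4578 / (1 + 0.106)^2 = $53,614.4578 / 1.223236 = $43,830.02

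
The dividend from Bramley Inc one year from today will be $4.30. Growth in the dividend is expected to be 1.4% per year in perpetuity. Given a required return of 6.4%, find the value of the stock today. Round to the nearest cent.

$86.00

Growing perpetuity: P = D₁ / (r − g) = $4.3000 / (0.064 − 0.014) = $86.00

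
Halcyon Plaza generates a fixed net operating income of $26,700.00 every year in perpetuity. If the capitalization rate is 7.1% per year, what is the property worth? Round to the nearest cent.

$376056.34

Level perpetuity: PV = C / r = $26,700.00 / 0.071 = $376,056.34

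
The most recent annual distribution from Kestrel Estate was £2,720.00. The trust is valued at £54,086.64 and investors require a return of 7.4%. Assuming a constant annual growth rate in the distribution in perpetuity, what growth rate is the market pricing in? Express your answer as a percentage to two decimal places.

2.26%

P = D₀(1+g)/(r−g) ⇒ P(r−g) = D₀(1+g) ⇒ g(P+D₀) = P·r − D₀
g = (P·r − D₀)/(P + D₀) = (£54,086.64×0.074 − £2,720.00) / (£54,086.64 + £2,720.00) = 0.022575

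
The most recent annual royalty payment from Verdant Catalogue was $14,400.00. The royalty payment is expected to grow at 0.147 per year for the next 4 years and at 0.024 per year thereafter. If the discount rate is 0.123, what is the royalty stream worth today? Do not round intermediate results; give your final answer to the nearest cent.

$222836.07

D_1 = 16516.80000
D_2 = 18944.76960
D_3 = 21729.65073
D_4 = 24923.90939
Terminal value at year 4: TV = D_4×(1+g_2)/(r−g_2) = 25522.08321/0.099 = 257798.82034
P_0 = D_1/(1+r)^1 + D_2/(1+r)^2 + D_3/(1+r)^3 + D_4/(1+r)^4 + TV/(1+r)^4
    = 14707.74711 + 15022.07118 + 15343.11277 + 15671.01545 + 162092.11935 = 222836.06585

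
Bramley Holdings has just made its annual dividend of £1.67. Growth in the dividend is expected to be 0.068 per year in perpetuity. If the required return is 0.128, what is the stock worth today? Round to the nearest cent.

D₁ = D₀ × (1 + g) = £1.67 × 1.068 = £1.7836
Growing perpetuity: P = D₁ / (r − g) = £1.7836 / (0.128 − 0.068) = £29.73

£29.73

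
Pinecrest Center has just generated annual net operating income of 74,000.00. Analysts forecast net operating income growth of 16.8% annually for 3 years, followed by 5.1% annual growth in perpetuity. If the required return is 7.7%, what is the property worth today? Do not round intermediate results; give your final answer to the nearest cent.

4077094.53

D_1 = 86432.00000
D_2 = 100952.57600
D_3 = 117912.60877
Terminal value at year 3: TV = D_3×(1+g_2)/(r−g_2) = 123926.15182/0.026 = 4766390.45443
P_0 = D_1/(1+r)^1 + D_2/(1+r)^2 + D_3/(1+r)^3 + TV/(1+r)^3
    = 80252.55339 + 87033.40980 + 94387.20766 + 3815421.35582 = 4077094.52667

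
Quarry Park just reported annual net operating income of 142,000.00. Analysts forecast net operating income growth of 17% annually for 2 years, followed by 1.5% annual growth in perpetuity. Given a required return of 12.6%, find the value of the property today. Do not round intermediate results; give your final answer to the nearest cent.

D_1 = 166140.00000
D_2 = 194383.80000
Terminal value at year 2: TV = D_2×(1+g_2)/(r−g_2) = 197299.55700/0.111 = 1777473.48649
P_0 = D_1/(1+r)^1 + D_2/(1+r)^2 + TV/(1+r)^2
    = 147548.84547 + 153314.51972 + 1401930.06768 = 1702793.43286

1702793.43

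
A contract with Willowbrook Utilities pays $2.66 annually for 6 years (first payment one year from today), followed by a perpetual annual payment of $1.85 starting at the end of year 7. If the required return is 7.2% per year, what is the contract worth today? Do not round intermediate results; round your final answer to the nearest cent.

PV of 6-year annuity: $2.66 × [1 − (1+0.072)^−6] / 0.072 = 12.60109
Perpetuity value at year 6: $1.85 / 0.072 = 25.69444
PV of perpetuity: 25.69444 / (1+0.072)^6 = 16.93053
Total PV = 12.60109 + 16.93053 = 29.53162

$29.53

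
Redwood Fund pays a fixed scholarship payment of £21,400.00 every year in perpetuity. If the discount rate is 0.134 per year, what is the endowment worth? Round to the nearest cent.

Level perpetuity: PV = C / r = £21,400.00 / 0.134 = £159,701.49

£159701.49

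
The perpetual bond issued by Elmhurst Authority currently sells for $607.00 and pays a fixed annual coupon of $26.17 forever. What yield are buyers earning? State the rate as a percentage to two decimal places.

P = C/r ⇒ r = C/P = $26.17/$607.00 = 0.043114

4.31%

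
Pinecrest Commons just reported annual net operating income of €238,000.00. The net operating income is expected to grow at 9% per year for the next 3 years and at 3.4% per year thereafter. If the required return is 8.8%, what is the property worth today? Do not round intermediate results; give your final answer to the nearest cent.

D_1 = 259420.00000
D_2 = 282767.80000
D_3 = 308216.90200
Terminal value at year 3: TV = D_3×(1+g_2)/(r−g_2) = 318696.27667/0.054 = 5901782.90126
P_0 = D_1/(1+r)^1 + D_2/(1+r)^2 + D_3/(1+r)^3 + TV/(1+r)^3
    = 238437.50000 + 238875.80423 + 239314.91416 + 4582437.43044 = 5299065.64883

€5299065.65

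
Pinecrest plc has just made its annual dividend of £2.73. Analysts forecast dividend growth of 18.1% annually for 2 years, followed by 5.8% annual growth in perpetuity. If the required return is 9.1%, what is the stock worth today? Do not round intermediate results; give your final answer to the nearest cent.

D_1 = 3.22413
D_2 = 3.80770
Terminal value at year 2: TV = D_2×(1+g_2)/(r−g_2) = 4.02854/0.033 = 122.07709
P_0 = D_1/(1+r)^1 + D_2/(1+r)^2 + TV/(1+r)^2
    = 2.95521 + 3.19899 + 102.56157 = 108.71577

£108.72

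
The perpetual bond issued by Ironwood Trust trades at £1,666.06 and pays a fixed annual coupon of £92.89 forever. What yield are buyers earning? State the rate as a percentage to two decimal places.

5.58%

P = C/r ⇒ r = C/P = £92.89/£1,666.06 = 0.055754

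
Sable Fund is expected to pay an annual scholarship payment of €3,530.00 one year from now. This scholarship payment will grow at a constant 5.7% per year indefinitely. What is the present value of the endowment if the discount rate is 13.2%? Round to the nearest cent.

€47066.67

Growing perpetuity: P = D₁ / (r − g) = €3,530.0000 / (0.132 − 0.057) = €47,066.67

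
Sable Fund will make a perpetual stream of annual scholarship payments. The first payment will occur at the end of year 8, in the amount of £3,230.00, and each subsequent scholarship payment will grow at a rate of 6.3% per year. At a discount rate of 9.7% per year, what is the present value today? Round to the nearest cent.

£49690.94

Value at end of year 7: C₁ / (r − g) = £3,230.00 / (0.097 − 0.063) = £95,000.0000
Discount to today: PV = £95,000.0000 / (1 + 0.097)^7 = £95,000.0000 / 1.911817 = £49,690.94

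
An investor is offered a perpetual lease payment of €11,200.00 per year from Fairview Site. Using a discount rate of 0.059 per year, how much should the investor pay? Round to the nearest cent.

€189830.51

Level perpetuity: PV = C / r = €11,200.00 / 0.059 = €189,830.51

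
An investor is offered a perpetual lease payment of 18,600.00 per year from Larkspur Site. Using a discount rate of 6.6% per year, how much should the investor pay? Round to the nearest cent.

Level perpetuity: PV = C / r = 18,600.00 / 0.066 = 281,818.18

281818.18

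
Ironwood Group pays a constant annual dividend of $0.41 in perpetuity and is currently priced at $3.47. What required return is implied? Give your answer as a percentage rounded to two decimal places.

P = C/r ⇒ r = C/P = $0.41/$3.47 = 0.118156

11.82%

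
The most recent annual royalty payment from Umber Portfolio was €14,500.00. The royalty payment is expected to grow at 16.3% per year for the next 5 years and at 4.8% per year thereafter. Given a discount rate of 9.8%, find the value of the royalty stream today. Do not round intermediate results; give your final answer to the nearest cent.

€491616.46

D_1 = 16863.50000
D_2 = 19612.25050
D_3 = 22809.04733
D_4 = 26526.92205
D_5 = 30850.81034
Terminal value at year 5: TV = D_5×(1+g_2)/(r−g_2) = 32331.64924/0.05 = 646632.98473
P_0 = D_1/(1+r)^1 + D_2/(1+r)^2 + D_3/(1+r)^3 + D_4/(1+r)^4 + D_5/(1+r)^5 + TV/(1+r)^5
    = 15358.37887 + 16267.57252 + 17230.58911 + 18250.61487 + 19331.02468 + 405178.27730 = 491616.45736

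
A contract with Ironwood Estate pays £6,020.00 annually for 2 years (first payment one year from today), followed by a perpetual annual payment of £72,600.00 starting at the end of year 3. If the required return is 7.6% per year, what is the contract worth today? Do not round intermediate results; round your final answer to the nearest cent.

PV of 2-year annuity: £6,020.00 × [1 − (1+0.076)^−2] / 0.076 = 10794.41965
Perpetuity value at year 2: £72,600.00 / 0.076 = 955263.15789
PV of perpetuity: 955263.15789 / (1+0.076)^2 = 825084.60868
Total PV = 10794.41965 + 825084.60868 = 835879.02832

£835879.03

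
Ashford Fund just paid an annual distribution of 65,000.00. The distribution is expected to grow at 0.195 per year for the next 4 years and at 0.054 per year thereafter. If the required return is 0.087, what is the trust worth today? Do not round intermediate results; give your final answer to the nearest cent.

3363771.83

D_1 = 77675.00000
D_2 = 92821.62500
D_3 = 110921.84187
D_4 = 132551.60104
Terminal value at year 4: TV = D_4×(1+g_2)/(r−g_2) = 139709.38750/0.033 = 4233617.80293
P_0 = D_1/(1+r)^1 + D_2/(1+r)^2 + D_3/(1+r)^3 + D_4/(1+r)^4 + TV/(1+r)^4
    = 71458.14167 + 78557.93864 + 86363.14321 + 94943.84190 + 3032448.76844 = 3363771.83386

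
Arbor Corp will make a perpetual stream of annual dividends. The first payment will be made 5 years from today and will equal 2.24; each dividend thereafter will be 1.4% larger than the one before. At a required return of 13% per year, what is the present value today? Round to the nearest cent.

11.84

Value at end of year 4: C₁ / (r − g) = 2.24 / (0.13 − 0.014) = 19.3103
Discount to today: PV = 19.3103 / (1 + 0.13)^4 = 19.3103 / 1.630474 = 11.84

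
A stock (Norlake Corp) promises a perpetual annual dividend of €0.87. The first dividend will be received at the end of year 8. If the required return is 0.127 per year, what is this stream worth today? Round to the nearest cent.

Value at end of year 7: C / r = €0.87 / 0.127 = €6.8504
Discount to today: PV = €6.8504 / (1 + 0.127)^7 = €6.8504 / 2.309231 = €2.97

€2.97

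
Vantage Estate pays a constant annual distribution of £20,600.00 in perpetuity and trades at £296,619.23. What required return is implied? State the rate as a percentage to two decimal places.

P = C/r ⇒ r = C/P = £20,600.00/£296,619.23 = 0.069449

6.94%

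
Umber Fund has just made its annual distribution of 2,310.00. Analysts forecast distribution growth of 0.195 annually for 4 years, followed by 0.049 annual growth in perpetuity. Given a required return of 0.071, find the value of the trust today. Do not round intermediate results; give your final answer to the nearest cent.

D_1 = 2760.45000
D_2 = 3298.73775
D_3 = 3941.99161
D_4 = 4710.67998
Terminal value at year 4: TV = D_4×(1+g_2)/(r−g_2) = 4941.50329/0.022 = 224613.78610
P_0 = D_1/(1+r)^1 + D_2/(1+r)^2 + D_3/(1+r)^3 + D_4/(1+r)^4 + TV/(1+r)^4
    = 2577.45098 + 2875.86734 + 3208.83424 + 3580.35193 + 170717.68978 = 182960.19427

182960.19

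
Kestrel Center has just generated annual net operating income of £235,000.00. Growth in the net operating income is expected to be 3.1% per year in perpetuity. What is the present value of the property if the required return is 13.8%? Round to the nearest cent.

£2264345.79

D₁ = D₀ × (1 + g) = £235,000.00 × 1.031 = £242,285.0000
Growing perpetuity: P = D₁ / (r − g) = £242,285.0000 / (0.138 − 0.031) = £2,264,345.79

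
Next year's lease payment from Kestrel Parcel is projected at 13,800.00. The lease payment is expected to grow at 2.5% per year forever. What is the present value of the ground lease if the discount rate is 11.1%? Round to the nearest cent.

160465.12

Growing perpetuity: P = D₁ / (r − g) = 13,800.0000 / (0.111 − 0.025) = 160,465.12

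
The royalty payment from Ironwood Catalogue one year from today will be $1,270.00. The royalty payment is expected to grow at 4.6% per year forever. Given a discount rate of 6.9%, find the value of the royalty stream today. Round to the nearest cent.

Growing perpetuity: P = D₁ / (r − g) = $1,270.0000 / (0.069 − 0.046) = $55,217.39

$55217.39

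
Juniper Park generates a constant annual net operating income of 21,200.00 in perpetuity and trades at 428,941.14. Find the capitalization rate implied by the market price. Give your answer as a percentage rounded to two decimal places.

P = C/r ⇒ r = C/P = 21,200.00/428,941.14 = 0.049424

4.94%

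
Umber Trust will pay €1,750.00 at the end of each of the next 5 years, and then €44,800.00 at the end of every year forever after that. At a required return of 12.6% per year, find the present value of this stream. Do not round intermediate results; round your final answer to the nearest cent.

€202649.19

PV of 5-year annuity: €1,750.00 × [1 − (1+0.126)^−5] / 0.126 = 6215.70598
Perpetuity value at year 5: €44,800.00 / 0.126 = 355555.55556
PV of perpetuity: 355555.55556 / (1+0.126)^5 = 196433.48256
Total PV = 6215.70598 + 196433.48256 = 202649.18854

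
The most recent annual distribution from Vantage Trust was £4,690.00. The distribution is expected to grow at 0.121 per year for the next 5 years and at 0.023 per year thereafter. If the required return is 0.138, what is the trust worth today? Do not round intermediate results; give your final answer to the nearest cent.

£61115.89

D_1 = 5257.49000
D_2 = 5893.64629
D_3 = 6606.77749
D_4 = 7406.19757
D_5 = 8302.34747
Terminal value at year 5: TV = D_5×(1+g_2)/(r−g_2) = 8493.30147/0.115 = 73854.79535
P_0 = D_1/(1+r)^1 + D_2/(1+r)^2 + D_3/(1+r)^3 + D_4/(1+r)^4 + D_5/(1+r)^5 + TV/(1+r)^5
    = 4619.93849 + 4550.92359 + 4482.93967 + 4415.97133 + 4350.00339 + 38696.11711 = 61115.89358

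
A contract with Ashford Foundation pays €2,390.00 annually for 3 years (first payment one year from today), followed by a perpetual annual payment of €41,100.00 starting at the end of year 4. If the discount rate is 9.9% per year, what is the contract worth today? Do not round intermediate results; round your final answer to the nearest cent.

€318715.74

PV of 3-year annuity: €2,390.00 × [1 − (1+0.099)^−3] / 0.099 = 5954.05557
Perpetuity value at year 3: €41,100.00 / 0.099 = 415151.51515
PV of perpetuity: 415151.51515 / (1+0.099)^3 = 312761.68917
Total PV = 5954.05557 + 312761.68917 = 318715.74474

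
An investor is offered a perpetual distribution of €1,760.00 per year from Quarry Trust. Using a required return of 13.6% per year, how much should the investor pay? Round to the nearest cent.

€12941.18

Level perpetuity: PV = C / r = €1,760.00 / 0.136 = €12,941.18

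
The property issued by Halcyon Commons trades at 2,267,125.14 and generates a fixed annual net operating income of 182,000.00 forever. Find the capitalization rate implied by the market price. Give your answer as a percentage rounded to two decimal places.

P = C/r ⇒ r = C/P = 182,000.00/2,267,125.14 = 0.080278

8.03%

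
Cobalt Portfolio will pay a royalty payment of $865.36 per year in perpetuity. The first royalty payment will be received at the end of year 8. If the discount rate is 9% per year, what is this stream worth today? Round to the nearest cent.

Value at end of year 7: C / r = $865.36 / 0.09 = $9,615.1111
Discount to today: PV = $9,615.1111 / (1 + 0.09)^7 = $9,615.1111 / 1.828039 = $5,259.80

$5259.80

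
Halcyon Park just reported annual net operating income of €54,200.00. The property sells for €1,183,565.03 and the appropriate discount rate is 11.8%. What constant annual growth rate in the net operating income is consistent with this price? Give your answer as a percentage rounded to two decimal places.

6.90%

P = D₀(1+g)/(r−g) ⇒ P(r−g) = D₀(1+g) ⇒ g(P+D₀) = P·r − D₀
g = (P·r − D₀)/(P + D₀) = (€1,183,565.03×0.118 − €54,200.00) / (€1,183,565.03 + €54,200.00) = 0.069044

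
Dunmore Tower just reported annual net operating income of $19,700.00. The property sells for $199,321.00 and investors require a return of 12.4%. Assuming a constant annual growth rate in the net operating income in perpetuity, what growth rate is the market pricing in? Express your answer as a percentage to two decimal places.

2.29%

P = D₀(1+g)/(r−g) ⇒ P(r−g) = D₀(1+g) ⇒ g(P+D₀) = P·r − D₀
g = (P·r − D₀)/(P + D₀) = ($199,321.00×0.124 − $19,700.00) / ($199,321.00 + $19,700.00) = 0.022901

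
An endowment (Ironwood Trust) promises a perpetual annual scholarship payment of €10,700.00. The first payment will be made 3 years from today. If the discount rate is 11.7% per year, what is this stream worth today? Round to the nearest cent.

Value at end of year 2: C / r = €10,700.00 / 0.117 = €91,452.9915
Discount to today: PV = €91,452.9915 / (1 + 0.117)^2 = €91,452.9915 / 1.247689 = €73,297.91

€73297.91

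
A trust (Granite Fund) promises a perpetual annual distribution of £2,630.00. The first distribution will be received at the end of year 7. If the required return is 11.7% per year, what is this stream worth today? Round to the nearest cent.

£11573.13

Value at end of year 6: C / r = £2,630.00 / 0.117 = £22,478.6325
Discount to today: PV = £22,478.6325 / (1 + 0.117)^6 = £22,478.6325 / 1.942312 = £11,573.13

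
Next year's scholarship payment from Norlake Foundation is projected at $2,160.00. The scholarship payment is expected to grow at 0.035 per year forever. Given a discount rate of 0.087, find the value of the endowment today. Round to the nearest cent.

Growing perpetuity: P = D₁ / (r − g) = $2,160.0000 / (0.087 − 0.035) = $41,538.46

$41538.46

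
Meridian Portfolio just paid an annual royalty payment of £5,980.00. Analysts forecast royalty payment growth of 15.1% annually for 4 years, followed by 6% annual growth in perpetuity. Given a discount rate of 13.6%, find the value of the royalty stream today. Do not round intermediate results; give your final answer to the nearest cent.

D_1 = 6882.98000
D_2 = 7922.30998
D_3 = 9118.57879
D_4 = 10495.48418
Terminal value at year 4: TV = D_4×(1+g_2)/(r−g_2) = 11125.21323/0.076 = 146384.38467
P_0 = D_1/(1+r)^1 + D_2/(1+r)^2 + D_3/(1+r)^3 + D_4/(1+r)^4 + TV/(1+r)^4
    = 6058.96127 + 6138.96516 + 6220.02544 + 6302.15605 + 87898.49234 = 112618.60026

£112618.60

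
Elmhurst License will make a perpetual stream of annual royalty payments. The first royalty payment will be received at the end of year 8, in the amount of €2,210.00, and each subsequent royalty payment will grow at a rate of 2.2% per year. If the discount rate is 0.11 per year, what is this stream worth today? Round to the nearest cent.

€12096.19

Value at end of year 7: C₁ / (r − g) = €2,210.00 / (0.11 − 0.022) = €25,113.6364
Discount to today: PV = €25,113.6364 / (1 + 0.11)^7 = €25,113.6364 / 2.076160 = €12,096.19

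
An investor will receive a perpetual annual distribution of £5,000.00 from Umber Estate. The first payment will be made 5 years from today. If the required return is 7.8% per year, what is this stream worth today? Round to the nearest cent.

£47467.94

Value at end of year 4: C / r = £5,000.00 / 0.078 = £64,102.5641
Discount to today: PV = £64,102.5641 / (1 + 0.078)^4 = £64,102.5641 / 1.350439 = £47,467.94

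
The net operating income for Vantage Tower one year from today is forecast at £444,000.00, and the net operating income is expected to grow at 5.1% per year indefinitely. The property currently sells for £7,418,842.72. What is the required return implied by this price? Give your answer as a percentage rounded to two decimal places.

P = D₁/(r − g) ⇒ r = D₁/P + g = £444,000.0000/£7,418,842.72 + 0.051 = 0.059848 + 0.051 = 0.110848

11.08%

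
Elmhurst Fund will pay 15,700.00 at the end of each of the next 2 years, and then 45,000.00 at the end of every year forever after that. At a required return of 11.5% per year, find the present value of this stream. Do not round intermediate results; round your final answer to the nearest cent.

341458.58

PV of 2-year annuity: 15,700.00 × [1 − (1+0.115)^−2] / 0.115 = 26709.16367
Perpetuity value at year 2: 45,000.00 / 0.115 = 391304.34783
PV of perpetuity: 391304.34783 / (1+0.115)^2 = 314749.42012
Total PV = 26709.16367 + 314749.42012 = 341458.58378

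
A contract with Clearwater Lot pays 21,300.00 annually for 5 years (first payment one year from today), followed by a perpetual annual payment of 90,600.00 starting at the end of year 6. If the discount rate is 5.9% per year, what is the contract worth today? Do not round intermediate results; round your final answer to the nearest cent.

1242880.56

PV of 5-year annuity: 21,300.00 × [1 − (1+0.059)^−5] / 0.059 = 89967.96044
Perpetuity value at year 5: 90,600.00 / 0.059 = 1535593.22034
PV of perpetuity: 1535593.22034 / (1+0.059)^5 = 1152912.59987
Total PV = 89967.96044 + 1152912.59987 = 1242880.56031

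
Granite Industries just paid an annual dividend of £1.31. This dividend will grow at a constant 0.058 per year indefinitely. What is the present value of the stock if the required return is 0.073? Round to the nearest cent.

£92.40

D₁ = D₀ × (1 + g) = £1.31 × 1.058 = £1.3860
Growing perpetuity: P = D₁ / (r − g) = £1.3860 / (0.073 − 0.058) = £92.40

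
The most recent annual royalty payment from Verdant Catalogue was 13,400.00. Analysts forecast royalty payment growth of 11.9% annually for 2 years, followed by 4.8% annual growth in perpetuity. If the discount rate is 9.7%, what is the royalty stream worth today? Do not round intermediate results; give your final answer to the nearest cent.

325817.96

D_1 = 14994.60000
D_2 = 16778.95740
Terminal value at year 2: TV = D_2×(1+g_2)/(r−g_2) = 17584.34736/0.049 = 358864.23174
P_0 = D_1/(1+r)^1 + D_2/(1+r)^2 + TV/(1+r)^2
    = 13668.73291 + 13942.85517 + 298206.37185 = 325817.95993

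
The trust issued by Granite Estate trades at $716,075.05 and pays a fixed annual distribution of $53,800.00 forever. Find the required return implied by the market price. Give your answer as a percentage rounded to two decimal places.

P = C/r ⇒ r = C/P = $53,800.00/$716,075.05 = 0.075132

7.51%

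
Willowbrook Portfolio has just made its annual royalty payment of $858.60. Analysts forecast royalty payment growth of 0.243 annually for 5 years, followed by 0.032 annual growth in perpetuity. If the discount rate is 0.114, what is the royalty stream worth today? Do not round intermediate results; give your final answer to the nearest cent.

$24724.60

D_1 = 1067.23980
D_2 = 1326.57907
D_3 = 1648.93779
D_4 = 2049.62967
D_5 = 2547.68968
Terminal value at year 5: TV = D_5×(1+g_2)/(r−g_2) = 2629.21575/0.082 = 32063.60667
P_0 = D_1/(1+r)^1 + D_2/(1+r)^2 + D_3/(1+r)^3 + D_4/(1+r)^4 + D_5/(1+r)^5 + TV/(1+r)^5
    = 958.02496 + 1068.96321 + 1192.74800 + 1330.86694 + 1484.97989 + 18689.01524 = 24724.59823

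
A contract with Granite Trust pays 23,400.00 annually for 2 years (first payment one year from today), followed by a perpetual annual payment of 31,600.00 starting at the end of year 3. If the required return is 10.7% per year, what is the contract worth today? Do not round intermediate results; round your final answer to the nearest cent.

PV of 2-year annuity: 23,400.00 × [1 − (1+0.107)^−2] / 0.107 = 40233.25328
Perpetuity value at year 2: 31,600.00 / 0.107 = 295327.10280
PV of perpetuity: 295327.10280 / (1+0.107)^2 = 240995.01718
Total PV = 40233.25328 + 240995.01718 = 281228.27046

281228.27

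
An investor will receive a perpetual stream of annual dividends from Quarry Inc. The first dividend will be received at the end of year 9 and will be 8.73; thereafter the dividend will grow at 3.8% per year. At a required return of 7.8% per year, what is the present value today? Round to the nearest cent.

119.68

Value at end of year 8: C₁ / (r − g) = 8.73 / (0.078 − 0.038) = 218.2500
Discount to today: PV = 218.2500 / (1 + 0.078)^8 = 218.2500 / 1.823686 = 119.68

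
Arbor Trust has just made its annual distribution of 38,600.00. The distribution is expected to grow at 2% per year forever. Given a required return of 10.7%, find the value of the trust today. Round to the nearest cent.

452551.72

D₁ = D₀ × (1 + g) = 38,600.00 × 1.02 = 39,372.0000
Growing perpetuity: P = D₁ / (r − g) = 39,372.0000 / (0.107 − 0.02) = 452,551.72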